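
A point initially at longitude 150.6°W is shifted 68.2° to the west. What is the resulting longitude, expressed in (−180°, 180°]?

141.2°E

Start at -150.6°; shift −68.2° → -218.8°.
-218.8° lies outside (−180°, 180°]; add 360° → +141.2°.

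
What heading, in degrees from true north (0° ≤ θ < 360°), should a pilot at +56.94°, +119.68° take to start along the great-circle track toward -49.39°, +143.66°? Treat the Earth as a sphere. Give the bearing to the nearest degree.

Δλ = 143.66 − 119.68 = 23.98°.
θ = atan2( sin Δλ · cos φ₂ , cos φ₁ · sin φ₂ − sin φ₁ · cos φ₂ · cos Δλ )
  = atan2(0.26454, -0.91257) = 163.834° → normalised to [0°, 360°): 163.834°.

164°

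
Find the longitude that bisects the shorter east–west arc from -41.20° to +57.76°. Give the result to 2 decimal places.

Signed shortest Δλ from -41.20° to +57.76° is +98.96°.
Midpoint longitude = -41.20° + (+98.96°)/2 = -41.20° + 49.48° = +8.28°.

+8.28°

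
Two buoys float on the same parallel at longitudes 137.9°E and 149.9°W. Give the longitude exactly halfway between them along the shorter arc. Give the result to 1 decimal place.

Signed shortest Δλ from +137.9° to -149.9° is +72.2°.
Midpoint longitude = +137.9° + (+72.2°)/2 = +137.9° + 36.1° = +174.0°.
(The naïve average (+137.9 + -149.9)/2 = -6.0° is on the wrong side of the globe.)

174.0°E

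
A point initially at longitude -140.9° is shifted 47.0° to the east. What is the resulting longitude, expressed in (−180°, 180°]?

Start at -140.9°; shift +47.0° → -93.9°.
-93.9° already lies in (−180°, 180°].

-93.9°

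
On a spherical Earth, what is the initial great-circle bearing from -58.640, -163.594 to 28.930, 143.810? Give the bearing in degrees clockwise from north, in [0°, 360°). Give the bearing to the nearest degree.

Δλ = 143.810 − -163.594 = 307.404°; wrapped into (−180°, 180°]: -52.596°.
θ = atan2( sin Δλ · cos φ₂ , cos φ₁ · sin φ₂ − sin φ₁ · cos φ₂ · cos Δλ )
  = atan2(-0.69524, 0.70571) = -44.572° → normalised to [0°, 360°): 315.428°.

315°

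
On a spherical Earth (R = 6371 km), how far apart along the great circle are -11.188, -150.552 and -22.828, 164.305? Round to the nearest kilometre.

Δλ = 164.305 − -150.552 = 314.857°; wrapped into (−180°, 180°]: -45.143°.
Δφ = -22.828 − -11.188 = -11.640°.
a = sin²(Δφ/2) + cos φ₁ · cos φ₂ · sin²(Δλ/2) = 0.143492.
c = 2·atan2(√a, √(1−a)) = 0.77701 rad → d = 6371·c ≈ 4950.31 km.

4950 km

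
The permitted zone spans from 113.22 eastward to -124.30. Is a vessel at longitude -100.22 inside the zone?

No

Band width going east from +113.22° to -124.30°: ((-124.30 − 113.22) mod 360) = 122.48°.
Offset of -100.22° east of the west edge: ((-100.22 − 113.22) mod 360) = 146.56°.
146.56° > 122.48° ⇒ outside.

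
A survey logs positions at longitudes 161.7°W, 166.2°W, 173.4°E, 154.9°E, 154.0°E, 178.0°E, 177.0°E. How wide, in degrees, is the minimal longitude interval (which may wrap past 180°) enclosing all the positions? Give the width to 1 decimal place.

44.3°

Sort the longitudes: -166.2°, -161.7°, +154.0°, +154.9°, +173.4°, +177.0°, +178.0°.
Eastward gaps between consecutive values (wrapping around): 4.5°, 315.7°, 0.9°, 18.5°, 3.6°, 1.0°, 15.8°.
Largest gap = 315.7° ⇒ minimal covering band is its complement: 360° − 315.7° = 44.3°.
Band runs from +154.0° eastward to -161.7°, crossing the antimeridian.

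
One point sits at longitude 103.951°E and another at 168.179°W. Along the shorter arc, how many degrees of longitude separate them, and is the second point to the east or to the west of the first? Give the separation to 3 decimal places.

87.870° east

Raw difference: -168.179 − 103.951 = -272.13°.
Normalise into (−180°, 180°]: -272.13° + 360° = 87.87°.
Positive ⇒ the second point lies to the east; separation 87.870°.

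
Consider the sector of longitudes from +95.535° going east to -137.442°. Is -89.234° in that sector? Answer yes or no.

No

Band width going east from +95.535° to -137.442°: ((-137.442 − 95.535) mod 360) = 127.023°.
Offset of -89.234° east of the west edge: ((-89.234 − 95.535) mod 360) = 175.231°.
175.231° > 127.023° ⇒ outside.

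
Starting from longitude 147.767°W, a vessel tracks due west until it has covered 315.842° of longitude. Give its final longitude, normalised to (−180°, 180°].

Start at -147.767°; shift −315.842° → -463.609°.
-463.609° lies outside (−180°, 180°]; add 360° → -103.609°.

103.609°W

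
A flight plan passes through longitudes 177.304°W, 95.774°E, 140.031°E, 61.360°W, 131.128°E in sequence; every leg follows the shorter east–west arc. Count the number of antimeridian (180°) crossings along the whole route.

3

Leg 1: -177.304° → +95.774°, shortest Δλ = -86.922° (west) — crosses 180°.
Leg 2: +95.774° → +140.031°, shortest Δλ = 44.257° (east) — does not cross 180°.
Leg 3: +140.031° → -61.360°, shortest Δλ = 158.609° (east) — crosses 180°.
Leg 4: -61.360° → +131.128°, shortest Δλ = -167.512° (west) — crosses 180°.
Total crossings: 3.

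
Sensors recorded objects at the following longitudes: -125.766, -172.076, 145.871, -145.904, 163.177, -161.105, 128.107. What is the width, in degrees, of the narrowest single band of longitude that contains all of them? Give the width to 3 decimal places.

106.127°

Sort the longitudes: -172.076°, -161.105°, -145.904°, -125.766°, +128.107°, +145.871°, +163.177°.
Eastward gaps between consecutive values (wrapping around): 10.971°, 15.201°, 20.138°, 253.873°, 17.764°, 17.306°, 24.747°.
Largest gap = 253.873° ⇒ minimal covering band is its complement: 360° − 253.873° = 106.127°.
Band runs from +128.107° eastward to -125.766°, crossing the antimeridian.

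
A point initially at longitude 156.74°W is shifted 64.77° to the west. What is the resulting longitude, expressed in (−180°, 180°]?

Start at -156.74°; shift −64.77° → -221.51°.
-221.51° lies outside (−180°, 180°]; add 360° → +138.49°.

138.49°E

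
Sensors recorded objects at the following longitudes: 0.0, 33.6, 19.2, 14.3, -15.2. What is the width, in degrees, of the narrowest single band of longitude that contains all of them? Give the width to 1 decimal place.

Sort the longitudes: -15.2°, -0.0°, +14.3°, +19.2°, +33.6°.
Eastward gaps between consecutive values (wrapping around): 15.2°, 14.3°, 4.9°, 14.4°, 311.2°.
Largest gap = 311.2° ⇒ minimal covering band is its complement: 360° − 311.2° = 48.8°.
Band runs from -15.2° eastward to +33.6°.

48.8°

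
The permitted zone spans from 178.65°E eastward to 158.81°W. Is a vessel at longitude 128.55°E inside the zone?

Band width going east from +178.65° to -158.81°: ((-158.81 − 178.65) mod 360) = 22.54°.
Offset of +128.55° east of the west edge: ((128.55 − 178.65) mod 360) = 309.90°.
309.90° > 22.54° ⇒ outside.

No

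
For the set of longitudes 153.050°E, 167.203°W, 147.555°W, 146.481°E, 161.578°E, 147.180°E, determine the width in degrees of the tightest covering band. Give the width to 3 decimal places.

Sort the longitudes: -167.203°, -147.555°, +146.481°, +147.180°, +153.050°, +161.578°.
Eastward gaps between consecutive values (wrapping around): 19.648°, 294.036°, 0.699°, 5.870°, 8.528°, 31.219°.
Largest gap = 294.036° ⇒ minimal covering band is its complement: 360° − 294.036° = 65.964°.
Band runs from +146.481° eastward to -147.555°, crossing the antimeridian.

65.964°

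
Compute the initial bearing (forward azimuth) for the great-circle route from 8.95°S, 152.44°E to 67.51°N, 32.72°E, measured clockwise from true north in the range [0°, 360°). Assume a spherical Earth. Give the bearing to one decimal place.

Δλ = 32.72 − 152.44 = -119.72°.
θ = atan2( sin Δλ · cos φ₂ , cos φ₁ · sin φ₂ − sin φ₁ · cos φ₂ · cos Δλ )
  = atan2(-0.33220, 0.88319) = -20.613° → normalised to [0°, 360°): 339.387°.

339.4°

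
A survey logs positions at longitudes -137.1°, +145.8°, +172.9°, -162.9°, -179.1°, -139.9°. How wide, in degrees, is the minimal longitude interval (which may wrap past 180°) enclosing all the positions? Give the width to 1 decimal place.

Sort the longitudes: -179.1°, -162.9°, -139.9°, -137.1°, +145.8°, +172.9°.
Eastward gaps between consecutive values (wrapping around): 16.2°, 23.0°, 2.8°, 282.9°, 27.1°, 8.0°.
Largest gap = 282.9° ⇒ minimal covering band is its complement: 360° − 282.9° = 77.1°.
Band runs from +145.8° eastward to -137.1°, crossing the antimeridian.

77.1°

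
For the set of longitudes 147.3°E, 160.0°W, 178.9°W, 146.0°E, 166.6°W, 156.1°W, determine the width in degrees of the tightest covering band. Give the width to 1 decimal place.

Sort the longitudes: -178.9°, -166.6°, -160.0°, -156.1°, +146.0°, +147.3°.
Eastward gaps between consecutive values (wrapping around): 12.3°, 6.6°, 3.9°, 302.1°, 1.3°, 33.8°.
Largest gap = 302.1° ⇒ minimal covering band is its complement: 360° − 302.1° = 57.9°.
Band runs from +146.0° eastward to -156.1°, crossing the antimeridian.

57.9°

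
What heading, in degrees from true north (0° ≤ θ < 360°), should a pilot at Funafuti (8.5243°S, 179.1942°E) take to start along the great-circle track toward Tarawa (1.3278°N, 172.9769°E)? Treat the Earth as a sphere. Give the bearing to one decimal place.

Δλ = 172.9769 − 179.1942 = -6.2173°.
θ = atan2( sin Δλ · cos φ₂ , cos φ₁ · sin φ₂ − sin φ₁ · cos φ₂ · cos Δλ )
  = atan2(-0.10827, 0.17023) = -32.457° → normalised to [0°, 360°): 327.543°.

327.5°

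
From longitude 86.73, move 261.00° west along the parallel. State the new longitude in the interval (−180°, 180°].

Start at +86.73°; shift −261.00° → -174.27°.
-174.27° already lies in (−180°, 180°].

-174.27°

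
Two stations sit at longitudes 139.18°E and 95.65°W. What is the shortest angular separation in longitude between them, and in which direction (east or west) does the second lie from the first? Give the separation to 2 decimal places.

Raw difference: -95.65 − 139.18 = -234.83°.
Normalise into (−180°, 180°]: -234.83° + 360° = 125.17°.
Positive ⇒ the second point lies to the east; separation 125.17°.

125.17° east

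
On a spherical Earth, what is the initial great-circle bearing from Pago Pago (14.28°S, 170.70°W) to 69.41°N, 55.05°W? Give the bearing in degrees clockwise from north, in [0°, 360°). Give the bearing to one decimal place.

Δλ = -55.05 − -170.70 = 115.65°.
θ = atan2( sin Δλ · cos φ₂ , cos φ₁ · sin φ₂ − sin φ₁ · cos φ₂ · cos Δλ )
  = atan2(0.31702, 0.86965) = 20.029° → normalised to [0°, 360°): 20.029°.

20.0°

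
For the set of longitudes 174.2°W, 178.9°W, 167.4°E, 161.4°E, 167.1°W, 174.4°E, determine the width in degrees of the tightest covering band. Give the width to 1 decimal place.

31.5°

Sort the longitudes: -178.9°, -174.2°, -167.1°, +161.4°, +167.4°, +174.4°.
Eastward gaps between consecutive values (wrapping around): 4.7°, 7.1°, 328.5°, 6.0°, 7.0°, 6.7°.
Largest gap = 328.5° ⇒ minimal covering band is its complement: 360° − 328.5° = 31.5°.
Band runs from +161.4° eastward to -167.1°, crossing the antimeridian.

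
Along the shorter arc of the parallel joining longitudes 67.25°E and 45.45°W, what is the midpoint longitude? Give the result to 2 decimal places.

10.90°E

Signed shortest Δλ from +67.25° to -45.45° is -112.70°.
Midpoint longitude = +67.25° + (-112.70°)/2 = +67.25° − 56.35° = +10.90°.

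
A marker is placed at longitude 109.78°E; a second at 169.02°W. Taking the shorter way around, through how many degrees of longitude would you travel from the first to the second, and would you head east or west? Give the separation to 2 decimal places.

81.20° east

Raw difference: -169.02 − 109.78 = -278.8°.
Normalise into (−180°, 180°]: -278.8° + 360° = 81.2°.
Positive ⇒ the second point lies to the east; separation 81.20°.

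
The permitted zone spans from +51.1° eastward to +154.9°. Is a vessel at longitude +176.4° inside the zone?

Band width going east from +51.1° to +154.9°: ((154.9 − 51.1) mod 360) = 103.8°.
Offset of +176.4° east of the west edge: ((176.4 − 51.1) mod 360) = 125.3°.
125.3° > 103.8° ⇒ outside.

No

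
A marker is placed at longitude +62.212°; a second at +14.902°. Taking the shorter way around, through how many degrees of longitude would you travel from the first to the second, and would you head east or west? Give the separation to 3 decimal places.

47.310° west

Raw difference: 14.902 − 62.212 = -47.31°.
Normalise into (−180°, 180°]: -47.31° stays -47.31°.
Negative ⇒ the second point lies to the west; separation 47.310°.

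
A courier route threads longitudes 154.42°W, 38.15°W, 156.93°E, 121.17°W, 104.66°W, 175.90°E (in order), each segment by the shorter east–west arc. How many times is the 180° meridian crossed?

3

Leg 1: -154.42° → -38.15°, shortest Δλ = 116.27° (east) — does not cross 180°.
Leg 2: -38.15° → +156.93°, shortest Δλ = -164.92° (west) — crosses 180°.
Leg 3: +156.93° → -121.17°, shortest Δλ = 81.9° (east) — crosses 180°.
Leg 4: -121.17° → -104.66°, shortest Δλ = 16.51° (east) — does not cross 180°.
Leg 5: -104.66° → +175.90°, shortest Δλ = -79.44° (west) — crosses 180°.
Total crossings: 3.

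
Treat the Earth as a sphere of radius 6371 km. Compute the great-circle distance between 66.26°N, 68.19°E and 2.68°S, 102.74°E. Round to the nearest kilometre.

Δλ = 102.74 − 68.19 = 34.55°.
Δφ = -2.68 − 66.26 = -68.94°.
a = sin²(Δφ/2) + cos φ₁ · cos φ₂ · sin²(Δλ/2) = 0.355790.
c = 2·atan2(√a, √(1−a)) = 1.27822 rad → d = 6371·c ≈ 8143.54 km.

8144 km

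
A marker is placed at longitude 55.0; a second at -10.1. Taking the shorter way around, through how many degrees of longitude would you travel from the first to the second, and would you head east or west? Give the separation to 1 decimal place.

65.1° west

Raw difference: -10.1 − 55.0 = -65.1°.
Normalise into (−180°, 180°]: -65.1° stays -65.1°.
Negative ⇒ the second point lies to the west; separation 65.1°.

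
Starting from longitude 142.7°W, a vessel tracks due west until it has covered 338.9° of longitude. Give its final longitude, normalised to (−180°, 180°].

Start at -142.7°; shift −338.9° → -481.6°.
-481.6° lies outside (−180°, 180°]; add 360° → -121.6°.

121.6°W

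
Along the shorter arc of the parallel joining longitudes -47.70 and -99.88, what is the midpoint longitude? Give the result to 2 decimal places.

Signed shortest Δλ from -47.70° to -99.88° is -52.18°.
Midpoint longitude = -47.70° + (-52.18°)/2 = -47.70° − 26.09° = -73.79°.

-73.79°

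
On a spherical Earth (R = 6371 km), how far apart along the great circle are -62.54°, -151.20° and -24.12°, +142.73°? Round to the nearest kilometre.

Δλ = 142.73 − -151.20 = 293.93°; wrapped into (−180°, 180°]: -66.07°.
Δφ = -24.12 − -62.54 = 38.42°.
a = sin²(Δφ/2) + cos φ₁ · cos φ₂ · sin²(Δλ/2) = 0.233340.
c = 2·atan2(√a, √(1−a)) = 1.00828 rad → d = 6371·c ≈ 6423.72 km.

6424 km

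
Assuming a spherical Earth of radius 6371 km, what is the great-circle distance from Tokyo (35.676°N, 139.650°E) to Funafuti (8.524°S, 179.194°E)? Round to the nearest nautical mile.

3470 nmi

Δλ = 179.194 − 139.650 = 39.544°.
Δφ = -8.524 − 35.676 = -44.200°.
a = sin²(Δφ/2) + cos φ₁ · cos φ₂ · sin²(Δλ/2) = 0.233474.
c = 2·atan2(√a, √(1−a)) = 1.00859 rad → d = 6371·c ≈ 6425.75 km ≈ 3469.63 nmi.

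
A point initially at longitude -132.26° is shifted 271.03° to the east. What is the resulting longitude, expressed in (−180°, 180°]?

Start at -132.26°; shift +271.03° → +138.77°.
+138.77° already lies in (−180°, 180°].

+138.77°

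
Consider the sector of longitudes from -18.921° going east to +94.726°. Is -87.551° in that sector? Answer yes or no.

Band width going east from -18.921° to +94.726°: ((94.726 − -18.921) mod 360) = 113.647°.
Offset of -87.551° east of the west edge: ((-87.551 − -18.921) mod 360) = 291.370°.
291.370° > 113.647° ⇒ outside.

No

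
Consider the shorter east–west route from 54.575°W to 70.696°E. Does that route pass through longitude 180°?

Signed shortest Δλ = ((70.696 − -54.575 + 180) mod 360) − 180 = 125.271°.
Going east by 125.271° from -54.575° reaches +70.696° without touching 180°.

No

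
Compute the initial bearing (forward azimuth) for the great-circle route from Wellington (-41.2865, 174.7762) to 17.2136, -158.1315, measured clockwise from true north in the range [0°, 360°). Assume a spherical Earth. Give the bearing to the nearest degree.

29°

Δλ = -158.1315 − 174.7762 = -332.9077°; wrapped into (−180°, 180°]: 27.0923°.
θ = atan2( sin Δλ · cos φ₂ , cos φ₁ · sin φ₂ − sin φ₁ · cos φ₂ · cos Δλ )
  = atan2(0.43503, 0.78348) = 29.041° → normalised to [0°, 360°): 29.041°.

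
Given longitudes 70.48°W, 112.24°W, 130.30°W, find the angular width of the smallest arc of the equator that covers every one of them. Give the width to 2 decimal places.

Sort the longitudes: -130.30°, -112.24°, -70.48°.
Eastward gaps between consecutive values (wrapping around): 18.06°, 41.76°, 300.18°.
Largest gap = 300.18° ⇒ minimal covering band is its complement: 360° − 300.18° = 59.82°.
Band runs from -130.30° eastward to -70.48°.

59.82°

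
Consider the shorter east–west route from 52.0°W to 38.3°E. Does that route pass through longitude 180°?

No

Signed shortest Δλ = ((38.3 − -52.0 + 180) mod 360) − 180 = 90.3°.
Going east by 90.3° from -52.0° reaches +38.3° without touching 180°.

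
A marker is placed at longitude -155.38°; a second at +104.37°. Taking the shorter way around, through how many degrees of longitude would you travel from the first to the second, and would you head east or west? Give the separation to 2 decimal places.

Raw difference: 104.37 − -155.38 = 259.75°.
Normalise into (−180°, 180°]: 259.75° − 360° = -100.25°.
Negative ⇒ the second point lies to the west; separation 100.25°.

100.25° west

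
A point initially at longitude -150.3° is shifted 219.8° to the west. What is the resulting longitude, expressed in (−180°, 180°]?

-10.1°

Start at -150.3°; shift −219.8° → -370.1°.
-370.1° lies outside (−180°, 180°]; add 360° → -10.1°.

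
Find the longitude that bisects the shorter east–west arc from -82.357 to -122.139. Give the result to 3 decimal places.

Signed shortest Δλ from -82.357° to -122.139° is -39.782°.
Midpoint longitude = -82.357° + (-39.782°)/2 = -82.357° − 19.891° = -102.248°.

-102.248°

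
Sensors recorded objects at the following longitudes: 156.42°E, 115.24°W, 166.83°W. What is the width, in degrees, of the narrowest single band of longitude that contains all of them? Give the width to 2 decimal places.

Sort the longitudes: -166.83°, -115.24°, +156.42°.
Eastward gaps between consecutive values (wrapping around): 51.59°, 271.66°, 36.75°.
Largest gap = 271.66° ⇒ minimal covering band is its complement: 360° − 271.66° = 88.34°.
Band runs from +156.42° eastward to -115.24°, crossing the antimeridian.

88.34°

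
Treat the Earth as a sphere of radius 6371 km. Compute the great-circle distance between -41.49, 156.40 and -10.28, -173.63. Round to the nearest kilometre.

Δλ = -173.63 − 156.40 = -330.03°; wrapped into (−180°, 180°]: 29.97°.
Δφ = -10.28 − -41.49 = 31.21°.
a = sin²(Δφ/2) + cos φ₁ · cos φ₂ · sin²(Δλ/2) = 0.121639.
c = 2·atan2(√a, √(1−a)) = 0.71251 rad → d = 6371·c ≈ 4539.42 km.

4539 km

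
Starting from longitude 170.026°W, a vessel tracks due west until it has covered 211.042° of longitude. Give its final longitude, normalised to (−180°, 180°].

21.068°W

Start at -170.026°; shift −211.042° → -381.068°.
-381.068° lies outside (−180°, 180°]; add 360° → -21.068°.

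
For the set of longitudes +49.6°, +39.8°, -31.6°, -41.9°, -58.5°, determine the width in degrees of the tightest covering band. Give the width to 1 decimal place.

Sort the longitudes: -58.5°, -41.9°, -31.6°, +39.8°, +49.6°.
Eastward gaps between consecutive values (wrapping around): 16.6°, 10.3°, 71.4°, 9.8°, 251.9°.
Largest gap = 251.9° ⇒ minimal covering band is its complement: 360° − 251.9° = 108.1°.
Band runs from -58.5° eastward to +49.6°.

108.1°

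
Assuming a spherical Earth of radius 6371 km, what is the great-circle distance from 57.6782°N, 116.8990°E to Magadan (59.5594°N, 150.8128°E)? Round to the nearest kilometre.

Δλ = 150.8128 − 116.8990 = 33.9138°.
Δφ = 59.5594 − 57.6782 = 1.8812°.
a = sin²(Δφ/2) + cos φ₁ · cos φ₂ · sin²(Δλ/2) = 0.023312.
c = 2·atan2(√a, √(1−a)) = 0.30656 rad → d = 6371·c ≈ 1953.11 km.

1953 km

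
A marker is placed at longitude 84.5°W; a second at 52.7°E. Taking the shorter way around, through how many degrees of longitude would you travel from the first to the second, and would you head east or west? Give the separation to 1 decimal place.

Raw difference: 52.7 − -84.5 = 137.2°.
Normalise into (−180°, 180°]: 137.2° stays 137.2°.
Positive ⇒ the second point lies to the east; separation 137.2°.

137.2° east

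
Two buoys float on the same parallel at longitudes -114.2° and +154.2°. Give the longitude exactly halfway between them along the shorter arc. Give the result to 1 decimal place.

Signed shortest Δλ from -114.2° to +154.2° is -91.6°.
Midpoint longitude = -114.2° + (-91.6°)/2 = -114.2° − 45.8° = -160.0°.
(The naïve average (-114.2 + +154.2)/2 = 20.0° is on the wrong side of the globe.)

-160.0°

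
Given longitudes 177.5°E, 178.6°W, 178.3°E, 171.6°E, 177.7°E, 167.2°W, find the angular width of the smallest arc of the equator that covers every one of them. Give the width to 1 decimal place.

21.2°

Sort the longitudes: -178.6°, -167.2°, +171.6°, +177.5°, +177.7°, +178.3°.
Eastward gaps between consecutive values (wrapping around): 11.4°, 338.8°, 5.9°, 0.2°, 0.6°, 3.1°.
Largest gap = 338.8° ⇒ minimal covering band is its complement: 360° − 338.8° = 21.2°.
Band runs from +171.6° eastward to -167.2°, crossing the antimeridian.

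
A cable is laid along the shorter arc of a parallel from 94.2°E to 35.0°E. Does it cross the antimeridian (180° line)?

No

Signed shortest Δλ = ((35.0 − 94.2 + 180) mod 360) − 180 = -59.2°.
Going west by 59.2° from +94.2° reaches +35.0° without touching 180°.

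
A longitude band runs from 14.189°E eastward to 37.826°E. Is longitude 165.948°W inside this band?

Band width going east from +14.189° to +37.826°: ((37.826 − 14.189) mod 360) = 23.637°.
Offset of -165.948° east of the west edge: ((-165.948 − 14.189) mod 360) = 179.863°.
179.863° > 23.637° ⇒ outside.

No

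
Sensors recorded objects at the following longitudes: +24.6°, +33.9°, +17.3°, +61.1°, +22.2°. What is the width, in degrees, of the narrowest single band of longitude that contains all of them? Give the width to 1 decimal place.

43.8°

Sort the longitudes: +17.3°, +22.2°, +24.6°, +33.9°, +61.1°.
Eastward gaps between consecutive values (wrapping around): 4.9°, 2.4°, 9.3°, 27.2°, 316.2°.
Largest gap = 316.2° ⇒ minimal covering band is its complement: 360° − 316.2° = 43.8°.
Band runs from +17.3° eastward to +61.1°.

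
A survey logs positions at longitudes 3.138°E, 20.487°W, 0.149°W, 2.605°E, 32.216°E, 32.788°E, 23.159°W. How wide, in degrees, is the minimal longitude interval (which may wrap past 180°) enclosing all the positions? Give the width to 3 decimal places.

55.947°

Sort the longitudes: -23.159°, -20.487°, -0.149°, +2.605°, +3.138°, +32.216°, +32.788°.
Eastward gaps between consecutive values (wrapping around): 2.672°, 20.338°, 2.754°, 0.533°, 29.078°, 0.572°, 304.053°.
Largest gap = 304.053° ⇒ minimal covering band is its complement: 360° − 304.053° = 55.947°.
Band runs from -23.159° eastward to +32.788°.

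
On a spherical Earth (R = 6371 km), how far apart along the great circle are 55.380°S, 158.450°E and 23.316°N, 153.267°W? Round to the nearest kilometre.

9871 km

Δλ = -153.267 − 158.450 = -311.717°; wrapped into (−180°, 180°]: 48.283°.
Δφ = 23.316 − -55.380 = 78.696°.
a = sin²(Δφ/2) + cos φ₁ · cos φ₂ · sin²(Δλ/2) = 0.489265.
c = 2·atan2(√a, √(1−a)) = 1.54933 rad → d = 6371·c ≈ 9870.75 km.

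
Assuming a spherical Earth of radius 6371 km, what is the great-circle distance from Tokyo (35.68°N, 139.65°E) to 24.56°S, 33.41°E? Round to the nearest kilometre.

Δλ = 33.41 − 139.65 = -106.24°.
Δφ = -24.56 − 35.68 = -60.24°.
a = sin²(Δφ/2) + cos φ₁ · cos φ₂ · sin²(Δλ/2) = 0.724521.
c = 2·atan2(√a, √(1−a)) = 2.03649 rad → d = 6371·c ≈ 12974.47 km.

12974 km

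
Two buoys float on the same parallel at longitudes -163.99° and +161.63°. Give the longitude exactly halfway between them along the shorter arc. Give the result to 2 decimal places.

+178.82°

Signed shortest Δλ from -163.99° to +161.63° is -34.38°.
Midpoint longitude = -163.99° + (-34.38°)/2 = -163.99° − 17.19° = -181.18°.
Normalise into (−180°, 180°]: +178.82°.
(The naïve average (-163.99 + +161.63)/2 = -1.18° is on the wrong side of the globe.)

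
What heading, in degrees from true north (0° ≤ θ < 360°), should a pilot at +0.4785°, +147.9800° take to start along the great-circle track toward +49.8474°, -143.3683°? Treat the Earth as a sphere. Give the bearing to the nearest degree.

Δλ = -143.3683 − 147.9800 = -291.3483°; wrapped into (−180°, 180°]: 68.6517°.
θ = atan2( sin Δλ · cos φ₂ , cos φ₁ · sin φ₂ − sin φ₁ · cos φ₂ · cos Δλ )
  = atan2(0.60058, 0.76234) = 38.231° → normalised to [0°, 360°): 38.231°.

38°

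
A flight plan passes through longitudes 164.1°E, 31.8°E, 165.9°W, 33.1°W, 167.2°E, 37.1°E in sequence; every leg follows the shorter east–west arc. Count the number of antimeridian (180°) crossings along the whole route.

Leg 1: +164.1° → +31.8°, shortest Δλ = -132.3° (west) — does not cross 180°.
Leg 2: +31.8° → -165.9°, shortest Δλ = 162.3° (east) — crosses 180°.
Leg 3: -165.9° → -33.1°, shortest Δλ = 132.8° (east) — does not cross 180°.
Leg 4: -33.1° → +167.2°, shortest Δλ = -159.7° (west) — crosses 180°.
Leg 5: +167.2° → +37.1°, shortest Δλ = -130.1° (west) — does not cross 180°.
Total crossings: 2.

2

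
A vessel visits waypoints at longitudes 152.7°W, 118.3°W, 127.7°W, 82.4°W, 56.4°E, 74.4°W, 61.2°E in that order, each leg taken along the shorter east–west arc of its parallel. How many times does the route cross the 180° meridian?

Leg 1: -152.7° → -118.3°, shortest Δλ = 34.4° (east) — does not cross 180°.
Leg 2: -118.3° → -127.7°, shortest Δλ = -9.4° (west) — does not cross 180°.
Leg 3: -127.7° → -82.4°, shortest Δλ = 45.3° (east) — does not cross 180°.
Leg 4: -82.4° → +56.4°, shortest Δλ = 138.8° (east) — does not cross 180°.
Leg 5: +56.4° → -74.4°, shortest Δλ = -130.8° (west) — does not cross 180°.
Leg 6: -74.4° → +61.2°, shortest Δλ = 135.6° (east) — does not cross 180°.
Total crossings: 0.

0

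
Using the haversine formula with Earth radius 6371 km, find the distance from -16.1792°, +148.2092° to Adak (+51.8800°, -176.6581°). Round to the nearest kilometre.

Δλ = -176.6581 − 148.2092 = -324.8673°; wrapped into (−180°, 180°]: 35.1327°.
Δφ = 51.8800 − -16.1792 = 68.0592°.
a = sin²(Δφ/2) + cos φ₁ · cos φ₂ · sin²(Δλ/2) = 0.367179.
c = 2·atan2(√a, √(1−a)) = 1.30193 rad → d = 6371·c ≈ 8294.58 km.

8295 km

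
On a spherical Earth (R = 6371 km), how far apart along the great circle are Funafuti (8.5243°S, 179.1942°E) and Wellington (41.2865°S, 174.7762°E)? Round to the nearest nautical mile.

1981 nmi

Δλ = 174.7762 − 179.1942 = -4.4180°.
Δφ = -41.2865 − -8.5243 = -32.7622°.
a = sin²(Δφ/2) + cos φ₁ · cos φ₂ · sin²(Δλ/2) = 0.080642.
c = 2·atan2(√a, √(1−a)) = 0.57588 rad → d = 6371·c ≈ 3668.90 km ≈ 1981.05 nmi.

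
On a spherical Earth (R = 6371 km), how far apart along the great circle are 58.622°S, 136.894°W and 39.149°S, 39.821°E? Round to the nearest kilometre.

9139 km

Δλ = 39.821 − -136.894 = 176.715°.
Δφ = -39.149 − -58.622 = 19.473°.
a = sin²(Δφ/2) + cos φ₁ · cos φ₂ · sin²(Δλ/2) = 0.432061.
c = 2·atan2(√a, √(1−a)) = 1.43450 rad → d = 6371·c ≈ 9139.18 km.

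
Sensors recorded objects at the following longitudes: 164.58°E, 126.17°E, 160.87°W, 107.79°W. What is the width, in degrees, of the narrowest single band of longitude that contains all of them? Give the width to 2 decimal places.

126.04°

Sort the longitudes: -160.87°, -107.79°, +126.17°, +164.58°.
Eastward gaps between consecutive values (wrapping around): 53.08°, 233.96°, 38.41°, 34.55°.
Largest gap = 233.96° ⇒ minimal covering band is its complement: 360° − 233.96° = 126.04°.
Band runs from +126.17° eastward to -107.79°, crossing the antimeridian.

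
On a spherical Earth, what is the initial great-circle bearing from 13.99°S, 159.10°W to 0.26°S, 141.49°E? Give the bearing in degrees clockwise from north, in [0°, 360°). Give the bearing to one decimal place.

Δλ = 141.49 − -159.10 = 300.59°; wrapped into (−180°, 180°]: -59.41°.
θ = atan2( sin Δλ · cos φ₂ , cos φ₁ · sin φ₂ − sin φ₁ · cos φ₂ · cos Δλ )
  = atan2(-0.86082, 0.11862) = -82.154° → normalised to [0°, 360°): 277.846°.

277.8°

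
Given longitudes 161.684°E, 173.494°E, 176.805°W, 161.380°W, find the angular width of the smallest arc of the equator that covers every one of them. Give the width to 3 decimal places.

36.936°

Sort the longitudes: -176.805°, -161.380°, +161.684°, +173.494°.
Eastward gaps between consecutive values (wrapping around): 15.425°, 323.064°, 11.810°, 9.701°.
Largest gap = 323.064° ⇒ minimal covering band is its complement: 360° − 323.064° = 36.936°.
Band runs from +161.684° eastward to -161.380°, crossing the antimeridian.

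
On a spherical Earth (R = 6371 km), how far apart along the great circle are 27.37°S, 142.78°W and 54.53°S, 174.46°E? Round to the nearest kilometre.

4578 km

Δλ = 174.46 − -142.78 = 317.24°; wrapped into (−180°, 180°]: -42.76°.
Δφ = -54.53 − -27.37 = -27.16°.
a = sin²(Δφ/2) + cos φ₁ · cos φ₂ · sin²(Δλ/2) = 0.123617.
c = 2·atan2(√a, √(1−a)) = 0.71854 rad → d = 6371·c ≈ 4577.84 km.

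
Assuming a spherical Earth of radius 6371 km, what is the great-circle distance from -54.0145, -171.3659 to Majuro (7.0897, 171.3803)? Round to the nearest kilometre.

6984 km

Δλ = 171.3803 − -171.3659 = 342.7462°; wrapped into (−180°, 180°]: -17.2538°.
Δφ = 7.0897 − -54.0145 = 61.1042°.
a = sin²(Δφ/2) + cos φ₁ · cos φ₂ · sin²(Δλ/2) = 0.271510.
c = 2·atan2(√a, √(1−a)) = 1.09620 rad → d = 6371·c ≈ 6983.89 km.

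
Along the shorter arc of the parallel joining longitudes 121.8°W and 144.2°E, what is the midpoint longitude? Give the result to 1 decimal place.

168.8°W

Signed shortest Δλ from -121.8° to +144.2° is -94.0°.
Midpoint longitude = -121.8° + (-94.0°)/2 = -121.8° − 47.0° = -168.8°.
(The naïve average (-121.8 + +144.2)/2 = 11.2° is on the wrong side of the globe.)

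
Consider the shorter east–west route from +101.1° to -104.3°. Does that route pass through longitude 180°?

Yes

Naïve |-104.3 − 101.1| = 205.4° > 180°, so the shorter arc goes the other way round — across 180°.
Signed shortest Δλ = ((-104.3 − 101.1 + 180) mod 360) − 180 = 154.6°.
Going east by 154.6° from +101.1° passes through 180° before reaching -104.3°.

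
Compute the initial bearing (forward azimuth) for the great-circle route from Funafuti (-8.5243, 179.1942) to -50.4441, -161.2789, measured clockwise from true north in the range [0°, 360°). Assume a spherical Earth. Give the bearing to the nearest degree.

162°

Δλ = -161.2789 − 179.1942 = -340.4731°; wrapped into (−180°, 180°]: 19.5269°.
θ = atan2( sin Δλ · cos φ₂ , cos φ₁ · sin φ₂ − sin φ₁ · cos φ₂ · cos Δλ )
  = atan2(0.21286, -0.67352) = 162.461° → normalised to [0°, 360°): 162.461°.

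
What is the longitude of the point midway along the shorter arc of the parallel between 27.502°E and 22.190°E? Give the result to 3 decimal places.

Signed shortest Δλ from +27.502° to +22.190° is -5.312°.
Midpoint longitude = +27.502° + (-5.312°)/2 = +27.502° − 2.656° = +24.846°.

24.846°E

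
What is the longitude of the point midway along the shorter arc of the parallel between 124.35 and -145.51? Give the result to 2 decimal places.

Signed shortest Δλ from +124.35° to -145.51° is +90.14°.
Midpoint longitude = +124.35° + (+90.14°)/2 = +124.35° + 45.07° = +169.42°.
(The naïve average (+124.35 + -145.51)/2 = -10.58° is on the wrong side of the globe.)

+169.42°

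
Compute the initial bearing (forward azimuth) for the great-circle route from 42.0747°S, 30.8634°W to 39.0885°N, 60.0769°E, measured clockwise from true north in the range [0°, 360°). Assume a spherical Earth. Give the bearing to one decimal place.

59.4°

Δλ = 60.0769 − -30.8634 = 90.9403°.
θ = atan2( sin Δλ · cos φ₂ , cos φ₁ · sin φ₂ − sin φ₁ · cos φ₂ · cos Δλ )
  = atan2(0.77607, 0.45948) = 59.372° → normalised to [0°, 360°): 59.372°.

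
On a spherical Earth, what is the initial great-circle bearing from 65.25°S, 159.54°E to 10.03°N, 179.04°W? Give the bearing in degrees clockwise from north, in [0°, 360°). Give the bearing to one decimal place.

Δλ = -179.04 − 159.54 = -338.58°; wrapped into (−180°, 180°]: 21.42°.
θ = atan2( sin Δλ · cos φ₂ , cos φ₁ · sin φ₂ − sin φ₁ · cos φ₂ · cos Δλ )
  = atan2(0.35962, 0.90541) = 21.662° → normalised to [0°, 360°): 21.662°.

21.7°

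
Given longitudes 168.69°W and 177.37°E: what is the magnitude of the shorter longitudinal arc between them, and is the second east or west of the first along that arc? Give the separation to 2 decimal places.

Raw difference: 177.37 − -168.69 = 346.06°.
Normalise into (−180°, 180°]: 346.06° − 360° = -13.94°.
Negative ⇒ the second point lies to the west; separation 13.94°.

13.94° west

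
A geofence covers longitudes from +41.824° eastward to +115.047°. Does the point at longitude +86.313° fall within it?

Yes

Band width going east from +41.824° to +115.047°: ((115.047 − 41.824) mod 360) = 73.223°.
Offset of +86.313° east of the west edge: ((86.313 − 41.824) mod 360) = 44.489°.
44.489° ≤ 73.223° ⇒ inside.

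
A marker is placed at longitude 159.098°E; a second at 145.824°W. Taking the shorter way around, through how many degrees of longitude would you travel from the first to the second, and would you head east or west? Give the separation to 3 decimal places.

55.078° east

Raw difference: -145.824 − 159.098 = -304.922°.
Normalise into (−180°, 180°]: -304.922° + 360° = 55.078°.
Positive ⇒ the second point lies to the east; separation 55.078°.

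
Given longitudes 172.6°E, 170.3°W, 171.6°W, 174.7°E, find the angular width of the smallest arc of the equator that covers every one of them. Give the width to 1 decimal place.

Sort the longitudes: -171.6°, -170.3°, +172.6°, +174.7°.
Eastward gaps between consecutive values (wrapping around): 1.3°, 342.9°, 2.1°, 13.7°.
Largest gap = 342.9° ⇒ minimal covering band is its complement: 360° − 342.9° = 17.1°.
Band runs from +172.6° eastward to -170.3°, crossing the antimeridian.

17.1°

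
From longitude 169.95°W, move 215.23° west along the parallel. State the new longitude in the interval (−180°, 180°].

Start at -169.95°; shift −215.23° → -385.18°.
-385.18° lies outside (−180°, 180°]; add 360° → -25.18°.

25.18°W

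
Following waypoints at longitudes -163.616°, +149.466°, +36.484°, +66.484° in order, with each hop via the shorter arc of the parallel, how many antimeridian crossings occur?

Leg 1: -163.616° → +149.466°, shortest Δλ = -46.918° (west) — crosses 180°.
Leg 2: +149.466° → +36.484°, shortest Δλ = -112.982° (west) — does not cross 180°.
Leg 3: +36.484° → +66.484°, shortest Δλ = 30.0° (east) — does not cross 180°.
Total crossings: 1.

1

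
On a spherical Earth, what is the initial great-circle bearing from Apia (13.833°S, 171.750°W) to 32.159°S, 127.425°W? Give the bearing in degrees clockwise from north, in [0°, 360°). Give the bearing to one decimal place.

Δλ = -127.425 − -171.750 = 44.325°.
θ = atan2( sin Δλ · cos φ₂ , cos φ₁ · sin φ₂ − sin φ₁ · cos φ₂ · cos Δλ )
  = atan2(0.59152, -0.37203) = 122.167° → normalised to [0°, 360°): 122.167°.

122.2°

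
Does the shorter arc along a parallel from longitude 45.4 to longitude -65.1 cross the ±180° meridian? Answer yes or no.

No

Signed shortest Δλ = ((-65.1 − 45.4 + 180) mod 360) − 180 = -110.5°.
Going west by 110.5° from +45.4° reaches -65.1° without touching 180°.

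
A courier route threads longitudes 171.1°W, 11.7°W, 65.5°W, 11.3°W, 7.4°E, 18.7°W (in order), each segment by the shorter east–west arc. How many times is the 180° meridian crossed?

0

Leg 1: -171.1° → -11.7°, shortest Δλ = 159.4° (east) — does not cross 180°.
Leg 2: -11.7° → -65.5°, shortest Δλ = -53.8° (west) — does not cross 180°.
Leg 3: -65.5° → -11.3°, shortest Δλ = 54.2° (east) — does not cross 180°.
Leg 4: -11.3° → +7.4°, shortest Δλ = 18.7° (east) — does not cross 180°.
Leg 5: +7.4° → -18.7°, shortest Δλ = -26.1° (west) — does not cross 180°.
Total crossings: 0.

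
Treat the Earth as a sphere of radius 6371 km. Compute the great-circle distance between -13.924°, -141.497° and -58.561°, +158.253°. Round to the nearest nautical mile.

3773 nmi

Δλ = 158.253 − -141.497 = 299.750°; wrapped into (−180°, 180°]: -60.250°.
Δφ = -58.561 − -13.924 = -44.637°.
a = sin²(Δφ/2) + cos φ₁ · cos φ₂ · sin²(Δλ/2) = 0.271737.
c = 2·atan2(√a, √(1−a)) = 1.09671 rad → d = 6371·c ≈ 6987.14 km ≈ 3772.76 nmi.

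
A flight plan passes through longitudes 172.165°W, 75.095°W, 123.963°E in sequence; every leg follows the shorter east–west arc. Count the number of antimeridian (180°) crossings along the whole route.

1

Leg 1: -172.165° → -75.095°, shortest Δλ = 97.07° (east) — does not cross 180°.
Leg 2: -75.095° → +123.963°, shortest Δλ = -160.942° (west) — crosses 180°.
Total crossings: 1.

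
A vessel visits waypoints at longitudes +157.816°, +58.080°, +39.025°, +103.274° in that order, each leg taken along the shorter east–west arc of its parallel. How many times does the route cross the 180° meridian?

0

Leg 1: +157.816° → +58.080°, shortest Δλ = -99.736° (west) — does not cross 180°.
Leg 2: +58.080° → +39.025°, shortest Δλ = -19.055° (west) — does not cross 180°.
Leg 3: +39.025° → +103.274°, shortest Δλ = 64.249° (east) — does not cross 180°.
Total crossings: 0.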